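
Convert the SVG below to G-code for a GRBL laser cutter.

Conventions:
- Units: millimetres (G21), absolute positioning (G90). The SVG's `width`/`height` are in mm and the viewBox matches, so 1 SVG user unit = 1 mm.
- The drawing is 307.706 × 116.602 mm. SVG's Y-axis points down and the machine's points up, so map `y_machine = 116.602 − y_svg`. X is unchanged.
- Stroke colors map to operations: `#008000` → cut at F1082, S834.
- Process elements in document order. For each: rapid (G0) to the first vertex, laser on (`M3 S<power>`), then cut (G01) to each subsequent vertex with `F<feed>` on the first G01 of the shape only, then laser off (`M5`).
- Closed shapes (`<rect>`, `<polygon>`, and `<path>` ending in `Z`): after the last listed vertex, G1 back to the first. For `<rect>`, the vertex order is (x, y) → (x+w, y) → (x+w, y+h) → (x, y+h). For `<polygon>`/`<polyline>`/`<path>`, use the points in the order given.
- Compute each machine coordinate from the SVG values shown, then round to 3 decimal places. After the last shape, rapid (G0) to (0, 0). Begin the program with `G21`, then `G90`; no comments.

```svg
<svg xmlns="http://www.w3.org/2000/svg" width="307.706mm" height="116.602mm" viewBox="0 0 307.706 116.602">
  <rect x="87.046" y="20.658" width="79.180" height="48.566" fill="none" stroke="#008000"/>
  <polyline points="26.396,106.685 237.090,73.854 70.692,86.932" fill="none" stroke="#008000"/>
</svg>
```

viewBox `0 0 307.706 116.602` with mm width/height → 1 unit = 1 mm. Flip: y_m = 116.602 − y_svg.

**Shape 1** — `<rect>` rectangle, stroke `#008000` → cut (S834, F1082). Machine vertices: (87.046,95.944) → (166.226,95.944) → (166.226,47.378) → (87.046,47.378) → (87.046,95.944). Closed: final G1 returns to the first vertex.

**Shape 2** — `<polyline>` open polyline, stroke `#008000` → cut (S834, F1082). Machine vertices: (26.396,9.917) → (237.090,42.748) → (70.692,29.670). Open path.

G21
G90
G0 X87.046 Y95.944
M3 S834
G01 X166.226 Y95.944 F1082
G01 X166.226 Y47.378
G01 X87.046 Y47.378
G01 X87.046 Y95.944
M5
G0 X26.396 Y9.917
M3 S834
G01 X237.090 Y42.748 F1082
G01 X70.692 Y29.670
M5
G0 X0.000 Y0.000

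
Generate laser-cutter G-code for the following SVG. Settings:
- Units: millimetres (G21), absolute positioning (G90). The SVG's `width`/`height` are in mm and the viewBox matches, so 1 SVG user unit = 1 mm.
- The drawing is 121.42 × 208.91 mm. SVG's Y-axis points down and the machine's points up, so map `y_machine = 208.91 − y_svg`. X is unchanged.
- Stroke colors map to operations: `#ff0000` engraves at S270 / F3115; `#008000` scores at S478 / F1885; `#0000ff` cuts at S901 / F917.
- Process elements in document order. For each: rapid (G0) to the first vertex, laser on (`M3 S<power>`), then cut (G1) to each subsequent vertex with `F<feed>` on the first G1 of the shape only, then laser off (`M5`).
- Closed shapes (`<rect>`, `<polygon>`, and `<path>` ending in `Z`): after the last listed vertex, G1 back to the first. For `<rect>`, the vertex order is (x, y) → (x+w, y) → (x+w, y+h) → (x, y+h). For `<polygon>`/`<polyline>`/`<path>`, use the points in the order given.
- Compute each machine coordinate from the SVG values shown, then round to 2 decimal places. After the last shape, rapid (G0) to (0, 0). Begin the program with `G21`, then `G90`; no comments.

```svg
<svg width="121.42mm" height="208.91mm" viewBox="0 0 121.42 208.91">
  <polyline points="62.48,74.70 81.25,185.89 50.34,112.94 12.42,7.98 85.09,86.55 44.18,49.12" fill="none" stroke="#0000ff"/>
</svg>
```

G21
G90
G0 X62.48 Y134.21
M3 S901
G1 X81.25 Y23.02 F917
G1 X50.34 Y95.97
G1 X12.42 Y200.93
G1 X85.09 Y122.36
G1 X44.18 Y159.79
M5
G0 X0.00 Y0.00

Since the viewBox matches the mm dimensions, user units are millimetres directly. The only transform is the Y-flip y_m = 208.91 − y_svg.

Shape 1 is a open polyline drawn with `<polyline>`. Its stroke #0000ff means cut at S901, F917. After flipping Y the toolpath is (62.48,134.21) → (81.25,23.02) → (50.34,95.97) → (12.42,200.93) → (85.09,122.36) → (44.18,159.79).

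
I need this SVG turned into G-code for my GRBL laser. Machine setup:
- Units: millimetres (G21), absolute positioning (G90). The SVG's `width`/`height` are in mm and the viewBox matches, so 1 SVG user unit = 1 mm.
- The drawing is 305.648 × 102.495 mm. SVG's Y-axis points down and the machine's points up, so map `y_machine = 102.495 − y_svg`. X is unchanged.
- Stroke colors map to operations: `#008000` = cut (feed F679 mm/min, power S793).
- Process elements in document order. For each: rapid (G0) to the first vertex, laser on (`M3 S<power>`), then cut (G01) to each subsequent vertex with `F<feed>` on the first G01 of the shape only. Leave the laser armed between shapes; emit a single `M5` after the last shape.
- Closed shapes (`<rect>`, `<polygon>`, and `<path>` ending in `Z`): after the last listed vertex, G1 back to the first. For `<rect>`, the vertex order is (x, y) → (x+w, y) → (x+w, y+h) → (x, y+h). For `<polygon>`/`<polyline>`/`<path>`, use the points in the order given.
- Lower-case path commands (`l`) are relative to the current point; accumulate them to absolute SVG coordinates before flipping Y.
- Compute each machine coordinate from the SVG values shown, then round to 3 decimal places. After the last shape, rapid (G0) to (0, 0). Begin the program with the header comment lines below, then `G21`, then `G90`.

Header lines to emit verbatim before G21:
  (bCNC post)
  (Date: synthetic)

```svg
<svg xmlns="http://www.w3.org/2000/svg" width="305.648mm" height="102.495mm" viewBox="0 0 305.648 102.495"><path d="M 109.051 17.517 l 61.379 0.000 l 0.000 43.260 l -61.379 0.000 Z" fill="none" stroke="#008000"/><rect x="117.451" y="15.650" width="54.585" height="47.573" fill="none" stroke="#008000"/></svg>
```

1 u = 1 mm; y_m = 102.495 − y.

[1] `<path>` rectangle, #008000→cut S793 F679: (109.051,84.978) → (170.430,84.978) → (170.430,41.718) → (109.051,41.718) → (109.051,84.978) (closed)

[2] `<rect>` rectangle, #008000→cut S793 F679: (117.451,86.845) → (172.036,86.845) → (172.036,39.272) → (117.451,39.272) → (117.451,86.845) (closed)

(bCNC post)
(Date: synthetic)
G21
G90
G0 X109.051 Y84.978
M3 S793
G01 X170.430 Y84.978 F679
G01 X170.430 Y41.718
G01 X109.051 Y41.718
G01 X109.051 Y84.978
G0 X117.451 Y86.845
M3 S793
G01 X172.036 Y86.845 F679
G01 X172.036 Y39.272
G01 X117.451 Y39.272
G01 X117.451 Y86.845
M5
G0 X0.000 Y0.000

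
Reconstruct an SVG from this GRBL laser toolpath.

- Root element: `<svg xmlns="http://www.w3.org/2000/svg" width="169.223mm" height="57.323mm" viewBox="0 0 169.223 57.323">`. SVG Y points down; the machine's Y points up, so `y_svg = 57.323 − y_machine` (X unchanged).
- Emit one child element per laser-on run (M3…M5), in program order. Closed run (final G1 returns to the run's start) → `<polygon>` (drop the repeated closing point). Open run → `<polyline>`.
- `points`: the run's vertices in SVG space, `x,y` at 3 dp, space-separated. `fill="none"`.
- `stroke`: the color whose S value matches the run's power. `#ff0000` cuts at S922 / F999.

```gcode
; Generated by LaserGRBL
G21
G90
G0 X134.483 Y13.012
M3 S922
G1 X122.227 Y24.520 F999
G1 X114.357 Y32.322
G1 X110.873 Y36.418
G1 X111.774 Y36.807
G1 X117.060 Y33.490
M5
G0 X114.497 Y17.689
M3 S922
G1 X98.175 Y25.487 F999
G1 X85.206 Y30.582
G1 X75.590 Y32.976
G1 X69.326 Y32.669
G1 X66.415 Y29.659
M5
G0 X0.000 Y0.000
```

y_svg = 57.323 − y_m. Every run uses S922, so all elements get stroke `#ff0000` (cut).

[1] open run; points: 134.483,44.311 122.227,32.803 114.357,25.001 110.873,20.905 111.774,20.516 117.060,23.833

[2] open run; points: 114.497,39.634 98.175,31.836 85.206,26.741 75.590,24.347 69.326,24.654 66.415,27.664

<svg xmlns="http://www.w3.org/2000/svg" width="169.223mm" height="57.323mm" viewBox="0 0 169.223 57.323">
  <polyline points="134.483,44.311 122.227,32.803 114.357,25.001 110.873,20.905 111.774,20.516 117.060,23.833" fill="none" stroke="#ff0000"/>
  <polyline points="114.497,39.634 98.175,31.836 85.206,26.741 75.590,24.347 69.326,24.654 66.415,27.664" fill="none" stroke="#ff0000"/>
</svg>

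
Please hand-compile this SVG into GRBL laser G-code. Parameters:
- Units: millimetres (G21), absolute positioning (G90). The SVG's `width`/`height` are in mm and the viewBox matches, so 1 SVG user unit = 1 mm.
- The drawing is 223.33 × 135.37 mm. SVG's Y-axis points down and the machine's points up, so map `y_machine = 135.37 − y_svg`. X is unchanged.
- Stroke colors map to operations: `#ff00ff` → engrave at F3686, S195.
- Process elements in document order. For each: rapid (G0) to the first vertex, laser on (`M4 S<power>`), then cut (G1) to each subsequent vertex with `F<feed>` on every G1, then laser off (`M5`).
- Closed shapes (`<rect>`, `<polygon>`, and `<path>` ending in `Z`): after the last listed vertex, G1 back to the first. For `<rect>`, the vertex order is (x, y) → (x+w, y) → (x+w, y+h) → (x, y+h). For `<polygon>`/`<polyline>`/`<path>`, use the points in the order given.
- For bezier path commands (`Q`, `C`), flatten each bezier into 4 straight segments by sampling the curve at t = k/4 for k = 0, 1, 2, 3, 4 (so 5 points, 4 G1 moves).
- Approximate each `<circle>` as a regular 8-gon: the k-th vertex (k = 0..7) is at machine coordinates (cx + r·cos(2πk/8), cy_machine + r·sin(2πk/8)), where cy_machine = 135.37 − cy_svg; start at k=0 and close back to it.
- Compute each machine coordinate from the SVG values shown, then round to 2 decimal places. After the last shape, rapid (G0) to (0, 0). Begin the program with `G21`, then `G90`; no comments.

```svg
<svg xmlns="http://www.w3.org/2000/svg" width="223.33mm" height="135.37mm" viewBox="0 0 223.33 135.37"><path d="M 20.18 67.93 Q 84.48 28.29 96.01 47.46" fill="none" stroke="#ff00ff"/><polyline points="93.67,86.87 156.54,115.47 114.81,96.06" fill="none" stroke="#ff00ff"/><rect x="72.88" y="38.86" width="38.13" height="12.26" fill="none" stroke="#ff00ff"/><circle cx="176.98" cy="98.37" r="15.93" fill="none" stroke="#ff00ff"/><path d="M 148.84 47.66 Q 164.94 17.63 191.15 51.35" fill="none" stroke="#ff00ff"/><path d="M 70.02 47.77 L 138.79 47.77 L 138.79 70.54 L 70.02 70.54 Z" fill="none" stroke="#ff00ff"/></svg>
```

1 u = 1 mm; y_m = 135.37 − y.

[1] `<path>` quadratic bezier, #ff00ff→engrave S195 F3686: (20.18,67.44) → (49.03,83.58) → (71.29,92.38) → (86.95,93.82) → (96.01,87.91)

[2] `<polyline>` open polyline, #ff00ff→engrave S195 F3686: (93.67,48.50) → (156.54,19.90) → (114.81,39.31)

[3] `<rect>` rectangle, #ff00ff→engrave S195 F3686: (72.88,96.51) → (111.01,96.51) → (111.01,84.25) → (72.88,84.25) → (72.88,96.51) (closed)

[4] `<circle>` circle, #ff00ff→engrave S195 F3686: (192.91,37.00) → (188.24,48.26) → (176.98,52.93) → (165.72,48.26) → (161.05,37.00) → (165.72,25.74) → (176.98,21.07) → (188.24,25.74) → (192.91,37.00) (closed)

[5] `<path>` quadratic bezier, #ff00ff→engrave S195 F3686: (148.84,87.71) → (157.52,98.74) → (167.47,101.80) → (178.68,96.90) → (191.15,84.02)

[6] `<path>` rectangle, #ff00ff→engrave S195 F3686: (70.02,87.60) → (138.79,87.60) → (138.79,64.83) → (70.02,64.83) → (70.02,87.60) (closed)

G21
G90
G0 X20.18 Y67.44
M4 S195
G1 X49.03 Y83.58 F3686
G1 X71.29 Y92.38 F3686
G1 X86.95 Y93.82 F3686
G1 X96.01 Y87.91 F3686
M5
G0 X93.67 Y48.50
M4 S195
G1 X156.54 Y19.90 F3686
G1 X114.81 Y39.31 F3686
M5
G0 X72.88 Y96.51
M4 S195
G1 X111.01 Y96.51 F3686
G1 X111.01 Y84.25 F3686
G1 X72.88 Y84.25 F3686
G1 X72.88 Y96.51 F3686
M5
G0 X192.91 Y37.00
M4 S195
G1 X188.24 Y48.26 F3686
G1 X176.98 Y52.93 F3686
G1 X165.72 Y48.26 F3686
G1 X161.05 Y37.00 F3686
G1 X165.72 Y25.74 F3686
G1 X176.98 Y21.07 F3686
G1 X188.24 Y25.74 F3686
G1 X192.91 Y37.00 F3686
M5
G0 X148.84 Y87.71
M4 S195
G1 X157.52 Y98.74 F3686
G1 X167.47 Y101.80 F3686
G1 X178.68 Y96.90 F3686
G1 X191.15 Y84.02 F3686
M5
G0 X70.02 Y87.60
M4 S195
G1 X138.79 Y87.60 F3686
G1 X138.79 Y64.83 F3686
G1 X70.02 Y64.83 F3686
G1 X70.02 Y87.60 F3686
M5
G0 X0.00 Y0.00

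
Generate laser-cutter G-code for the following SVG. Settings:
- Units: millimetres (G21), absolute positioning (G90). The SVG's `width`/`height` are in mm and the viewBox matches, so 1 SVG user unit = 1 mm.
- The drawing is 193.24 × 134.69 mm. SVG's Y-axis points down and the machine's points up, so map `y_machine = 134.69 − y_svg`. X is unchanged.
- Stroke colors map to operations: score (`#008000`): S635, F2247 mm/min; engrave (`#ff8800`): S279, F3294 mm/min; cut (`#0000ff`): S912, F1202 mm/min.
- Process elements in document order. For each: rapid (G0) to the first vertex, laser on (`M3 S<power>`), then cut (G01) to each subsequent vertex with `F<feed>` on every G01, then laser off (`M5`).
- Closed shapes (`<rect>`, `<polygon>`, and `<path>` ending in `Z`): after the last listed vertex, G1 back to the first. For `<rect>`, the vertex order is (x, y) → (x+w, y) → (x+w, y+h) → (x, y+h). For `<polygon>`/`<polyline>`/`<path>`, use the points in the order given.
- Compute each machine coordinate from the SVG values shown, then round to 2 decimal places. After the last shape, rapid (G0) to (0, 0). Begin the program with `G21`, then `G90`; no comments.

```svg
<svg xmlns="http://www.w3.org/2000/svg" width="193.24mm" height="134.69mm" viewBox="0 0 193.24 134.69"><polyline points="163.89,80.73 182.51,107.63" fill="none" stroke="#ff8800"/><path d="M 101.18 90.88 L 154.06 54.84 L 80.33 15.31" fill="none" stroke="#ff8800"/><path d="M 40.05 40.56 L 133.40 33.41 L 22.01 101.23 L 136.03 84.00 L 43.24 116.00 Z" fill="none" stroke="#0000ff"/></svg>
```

G21
G90
G0 X163.89 Y53.96
M3 S279
G01 X182.51 Y27.06 F3294
M5
G0 X101.18 Y43.81
M3 S279
G01 X154.06 Y79.85 F3294
G01 X80.33 Y119.38 F3294
M5
G0 X40.05 Y94.13
M3 S912
G01 X133.40 Y101.28 F1202
G01 X22.01 Y33.46 F1202
G01 X136.03 Y50.69 F1202
G01 X43.24 Y18.69 F1202
G01 X40.05 Y94.13 F1202
M5
G0 X0.00 Y0.00

Since the viewBox matches the mm dimensions, user units are millimetres directly. The only transform is the Y-flip y_m = 134.69 − y_svg.

Shape 1 is a line segment drawn with `<polyline>`. Its stroke #ff8800 means engrave at S279, F3294. After flipping Y the toolpath is (163.89,53.96) → (182.51,27.06).

Shape 2 is a open polyline drawn with `<path>`. Its stroke #ff8800 means engrave at S279, F3294. After flipping Y the toolpath is (101.18,43.81) → (154.06,79.85) → (80.33,119.38).

Shape 3 is a closed polygon drawn with `<path>`. Its stroke #0000ff means cut at S912, F1202. After flipping Y the toolpath is (40.05,94.13) → (133.40,101.28) → (22.01,33.46) → (136.03,50.69) → (43.24,18.69) → (40.05,94.13), returning to the start.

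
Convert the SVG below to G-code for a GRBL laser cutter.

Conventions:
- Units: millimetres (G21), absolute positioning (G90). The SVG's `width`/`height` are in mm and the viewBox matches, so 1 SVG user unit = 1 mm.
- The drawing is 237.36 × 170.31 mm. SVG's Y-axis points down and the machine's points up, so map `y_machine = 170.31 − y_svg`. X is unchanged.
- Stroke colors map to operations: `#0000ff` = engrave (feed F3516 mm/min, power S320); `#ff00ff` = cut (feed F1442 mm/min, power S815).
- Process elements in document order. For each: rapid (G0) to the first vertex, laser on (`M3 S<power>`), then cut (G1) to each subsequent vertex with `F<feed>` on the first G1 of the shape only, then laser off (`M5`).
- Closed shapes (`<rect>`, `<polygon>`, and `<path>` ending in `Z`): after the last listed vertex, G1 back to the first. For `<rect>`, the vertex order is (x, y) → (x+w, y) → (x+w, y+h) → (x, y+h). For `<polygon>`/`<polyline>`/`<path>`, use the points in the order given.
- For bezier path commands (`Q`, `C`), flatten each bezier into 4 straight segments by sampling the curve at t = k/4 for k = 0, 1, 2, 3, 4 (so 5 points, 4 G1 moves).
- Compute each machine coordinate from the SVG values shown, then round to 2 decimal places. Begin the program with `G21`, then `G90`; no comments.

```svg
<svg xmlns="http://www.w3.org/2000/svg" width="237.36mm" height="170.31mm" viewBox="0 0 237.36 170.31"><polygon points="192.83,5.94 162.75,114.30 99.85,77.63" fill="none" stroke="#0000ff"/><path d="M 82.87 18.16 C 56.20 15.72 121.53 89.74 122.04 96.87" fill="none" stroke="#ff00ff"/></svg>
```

G21
G90
G0 X192.83 Y164.37
M3 S320
G1 X162.75 Y56.01 F3516
G1 X99.85 Y92.68
G1 X192.83 Y164.37
M5
G0 X82.87 Y152.15
M3 S815
G1 X77.67 Y141.88 F1442
G1 X92.26 Y116.38
G1 X111.95 Y89.09
G1 X122.04 Y73.44
M5

1 u = 1 mm; y_m = 170.31 − y.

[1] `<polygon>` closed polygon, #0000ff→engrave S320 F3516: (192.83,164.37) → (162.75,56.01) → (99.85,92.68) → (192.83,164.37) (closed)

[2] `<path>` cubic bezier, #ff00ff→cut S815 F1442: (82.87,152.15) → (77.67,141.88) → (92.26,116.38) → (111.95,89.09) → (122.04,73.44)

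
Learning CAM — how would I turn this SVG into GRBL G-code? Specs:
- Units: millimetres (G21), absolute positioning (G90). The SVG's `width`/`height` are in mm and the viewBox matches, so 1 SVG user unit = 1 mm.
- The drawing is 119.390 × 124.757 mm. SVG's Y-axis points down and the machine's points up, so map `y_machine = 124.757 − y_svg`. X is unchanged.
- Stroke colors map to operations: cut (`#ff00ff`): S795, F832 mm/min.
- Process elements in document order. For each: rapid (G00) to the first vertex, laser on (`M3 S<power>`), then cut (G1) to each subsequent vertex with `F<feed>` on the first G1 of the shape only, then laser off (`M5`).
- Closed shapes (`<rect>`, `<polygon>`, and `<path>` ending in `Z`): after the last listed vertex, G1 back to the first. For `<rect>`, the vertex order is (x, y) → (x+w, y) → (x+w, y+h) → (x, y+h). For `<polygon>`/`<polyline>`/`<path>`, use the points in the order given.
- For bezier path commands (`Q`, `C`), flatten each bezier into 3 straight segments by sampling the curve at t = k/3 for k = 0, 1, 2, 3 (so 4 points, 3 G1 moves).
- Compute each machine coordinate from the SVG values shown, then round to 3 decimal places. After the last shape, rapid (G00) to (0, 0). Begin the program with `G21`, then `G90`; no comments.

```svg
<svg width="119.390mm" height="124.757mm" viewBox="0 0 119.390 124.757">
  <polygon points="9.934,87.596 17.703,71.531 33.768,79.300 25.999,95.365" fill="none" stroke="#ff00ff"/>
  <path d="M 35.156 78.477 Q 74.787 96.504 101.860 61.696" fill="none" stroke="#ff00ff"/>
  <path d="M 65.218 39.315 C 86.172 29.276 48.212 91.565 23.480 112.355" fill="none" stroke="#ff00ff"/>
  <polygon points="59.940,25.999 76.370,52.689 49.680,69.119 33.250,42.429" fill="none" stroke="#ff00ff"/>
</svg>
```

G21
G90
G00 X9.934 Y37.161
M3 S795
G1 X17.703 Y53.226 F832
G1 X33.768 Y45.457
G1 X25.999 Y29.392
G1 X9.934 Y37.161
M5
G00 X35.156 Y46.280
M3 S795
G1 X60.181 Y40.133 F832
G1 X82.416 Y45.726
G1 X101.860 Y63.061
M5
G00 X65.218 Y85.442
M3 S795
G1 X69.206 Y75.587 F832
G1 X49.949 Y42.809
G1 X23.480 Y12.402
M5
G00 X59.940 Y98.758
M3 S795
G1 X76.370 Y72.068 F832
G1 X49.680 Y55.638
G1 X33.250 Y82.328
G1 X59.940 Y98.758
M5
G00 X0.000 Y0.000

Since the viewBox matches the mm dimensions, user units are millimetres directly. The only transform is the Y-flip y_m = 124.757 − y_svg.

Shape 1 is a regular polygon drawn with `<polygon>`. Its stroke #ff00ff means cut at S795, F832. After flipping Y the toolpath is (9.934,37.161) → (17.703,53.226) → (33.768,45.457) → (25.999,29.392) → (9.934,37.161), returning to the start.

Shape 2 is a quadratic bezier drawn with `<path>`. Its stroke #ff00ff means cut at S795, F832. After flipping Y the toolpath is (35.156,46.280) → (60.181,40.133) → (82.416,45.726) → (101.860,63.061).

Shape 3 is a cubic bezier drawn with `<path>`. Its stroke #ff00ff means cut at S795, F832. After flipping Y the toolpath is (65.218,85.442) → (69.206,75.587) → (49.949,42.809) → (23.480,12.402).

Shape 4 is a regular polygon drawn with `<polygon>`. Its stroke #ff00ff means cut at S795, F832. After flipping Y the toolpath is (59.940,98.758) → (76.370,72.068) → (49.680,55.638) → (33.250,82.328) → (59.940,98.758), returning to the start.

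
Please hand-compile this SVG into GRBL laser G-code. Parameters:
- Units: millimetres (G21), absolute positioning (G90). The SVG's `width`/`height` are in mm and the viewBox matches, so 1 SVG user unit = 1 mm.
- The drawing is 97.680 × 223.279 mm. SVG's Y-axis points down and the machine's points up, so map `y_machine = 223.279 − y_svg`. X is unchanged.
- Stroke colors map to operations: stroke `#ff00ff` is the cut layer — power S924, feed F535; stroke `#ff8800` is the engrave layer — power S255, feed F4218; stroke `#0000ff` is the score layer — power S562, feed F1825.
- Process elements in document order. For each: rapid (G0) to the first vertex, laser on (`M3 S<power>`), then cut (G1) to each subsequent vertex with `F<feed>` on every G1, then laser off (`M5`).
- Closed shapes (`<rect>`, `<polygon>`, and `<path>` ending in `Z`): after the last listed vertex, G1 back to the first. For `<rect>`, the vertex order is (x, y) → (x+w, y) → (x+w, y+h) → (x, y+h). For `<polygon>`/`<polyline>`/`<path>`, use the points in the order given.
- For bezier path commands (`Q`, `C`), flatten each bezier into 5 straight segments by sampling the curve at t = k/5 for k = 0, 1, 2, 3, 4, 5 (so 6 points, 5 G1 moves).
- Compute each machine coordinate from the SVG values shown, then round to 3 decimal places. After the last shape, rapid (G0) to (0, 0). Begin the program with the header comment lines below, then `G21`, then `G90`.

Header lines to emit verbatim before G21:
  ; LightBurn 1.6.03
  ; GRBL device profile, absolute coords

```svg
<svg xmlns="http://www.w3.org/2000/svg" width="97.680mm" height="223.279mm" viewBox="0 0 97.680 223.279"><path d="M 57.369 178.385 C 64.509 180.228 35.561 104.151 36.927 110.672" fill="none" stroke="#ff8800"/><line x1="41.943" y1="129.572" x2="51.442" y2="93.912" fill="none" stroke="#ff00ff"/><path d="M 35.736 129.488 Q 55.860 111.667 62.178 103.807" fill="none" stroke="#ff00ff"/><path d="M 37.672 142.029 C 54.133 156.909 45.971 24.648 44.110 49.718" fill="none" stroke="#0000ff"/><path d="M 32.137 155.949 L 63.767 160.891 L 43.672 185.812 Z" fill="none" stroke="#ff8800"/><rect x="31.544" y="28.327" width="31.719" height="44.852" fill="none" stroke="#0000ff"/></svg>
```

1 u = 1 mm; y_m = 223.279 − y.

[1] `<path>` cubic bezier, #ff8800→engrave S255 F4218: (57.369,44.894) → (57.854,51.854) → (52.864,69.811) → (45.589,91.058) → (39.214,107.892) → (36.927,112.607)

[2] `<line>` line segment, #ff00ff→cut S924 F535: (41.943,93.707) → (51.442,129.367)

[3] `<path>` quadratic bezier, #ff00ff→cut S924 F535: (35.736,93.791) → (43.233,100.521) → (49.626,106.454) → (54.915,111.590) → (59.099,115.930) → (62.178,119.472)

[4] `<path>` cubic bezier, #0000ff→score S562 F1825: (37.672,81.250) → (44.841,87.543) → (47.585,114.535) → (47.389,147.612) → (45.735,172.159) → (44.110,173.561)

[5] `<path>` regular polygon, #ff8800→engrave S255 F4218: (32.137,67.330) → (63.767,62.388) → (43.672,37.467) → (32.137,67.330) (closed)

[6] `<rect>` rectangle, #0000ff→score S562 F1825: (31.544,194.952) → (63.263,194.952) → (63.263,150.100) → (31.544,150.100) → (31.544,194.952) (closed)

; LightBurn 1.6.03
; GRBL device profile, absolute coords
G21
G90
G0 X57.369 Y44.894
M3 S255
G1 X57.854 Y51.854 F4218
G1 X52.864 Y69.811 F4218
G1 X45.589 Y91.058 F4218
G1 X39.214 Y107.892 F4218
G1 X36.927 Y112.607 F4218
M5
G0 X41.943 Y93.707
M3 S924
G1 X51.442 Y129.367 F535
M5
G0 X35.736 Y93.791
M3 S924
G1 X43.233 Y100.521 F535
G1 X49.626 Y106.454 F535
G1 X54.915 Y111.590 F535
G1 X59.099 Y115.930 F535
G1 X62.178 Y119.472 F535
M5
G0 X37.672 Y81.250
M3 S562
G1 X44.841 Y87.543 F1825
G1 X47.585 Y114.535 F1825
G1 X47.389 Y147.612 F1825
G1 X45.735 Y172.159 F1825
G1 X44.110 Y173.561 F1825
M5
G0 X32.137 Y67.330
M3 S255
G1 X63.767 Y62.388 F4218
G1 X43.672 Y37.467 F4218
G1 X32.137 Y67.330 F4218
M5
G0 X31.544 Y194.952
M3 S562
G1 X63.263 Y194.952 F1825
G1 X63.263 Y150.100 F1825
G1 X31.544 Y150.100 F1825
G1 X31.544 Y194.952 F1825
M5
G0 X0.000 Y0.000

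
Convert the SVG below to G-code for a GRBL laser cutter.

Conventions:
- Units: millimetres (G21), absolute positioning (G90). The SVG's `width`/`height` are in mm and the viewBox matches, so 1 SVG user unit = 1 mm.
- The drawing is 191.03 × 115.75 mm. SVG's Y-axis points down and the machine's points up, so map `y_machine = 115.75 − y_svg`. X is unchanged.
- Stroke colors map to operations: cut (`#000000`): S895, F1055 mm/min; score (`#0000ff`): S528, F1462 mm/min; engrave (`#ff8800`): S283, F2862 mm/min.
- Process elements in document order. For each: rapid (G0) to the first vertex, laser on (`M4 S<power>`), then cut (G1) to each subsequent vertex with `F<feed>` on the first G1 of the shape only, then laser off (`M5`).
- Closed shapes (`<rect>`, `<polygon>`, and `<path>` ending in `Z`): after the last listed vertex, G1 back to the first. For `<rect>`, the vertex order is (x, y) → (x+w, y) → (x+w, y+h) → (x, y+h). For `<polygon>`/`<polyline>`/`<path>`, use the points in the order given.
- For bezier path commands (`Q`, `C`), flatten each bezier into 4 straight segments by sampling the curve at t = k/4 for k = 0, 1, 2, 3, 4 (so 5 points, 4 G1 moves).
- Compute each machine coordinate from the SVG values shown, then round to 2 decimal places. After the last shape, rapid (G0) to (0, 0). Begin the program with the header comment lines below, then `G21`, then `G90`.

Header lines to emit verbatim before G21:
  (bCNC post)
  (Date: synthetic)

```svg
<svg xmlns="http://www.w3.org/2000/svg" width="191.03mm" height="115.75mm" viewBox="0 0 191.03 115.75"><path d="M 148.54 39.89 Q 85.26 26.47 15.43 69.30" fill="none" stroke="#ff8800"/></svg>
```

(bCNC post)
(Date: synthetic)
G21
G90
G0 X148.54 Y75.86
M4 S283
G1 X116.49 Y79.05 F2862
G1 X83.62 Y75.22
G1 X49.94 Y64.35
G1 X15.43 Y46.45
M5
G0 X0.00 Y0.00

1 u = 1 mm; y_m = 115.75 − y.

[1] `<path>` quadratic bezier, #ff8800→engrave S283 F2862: (148.54,75.86) → (116.49,79.05) → (83.62,75.22) → (49.94,64.35) → (15.43,46.45)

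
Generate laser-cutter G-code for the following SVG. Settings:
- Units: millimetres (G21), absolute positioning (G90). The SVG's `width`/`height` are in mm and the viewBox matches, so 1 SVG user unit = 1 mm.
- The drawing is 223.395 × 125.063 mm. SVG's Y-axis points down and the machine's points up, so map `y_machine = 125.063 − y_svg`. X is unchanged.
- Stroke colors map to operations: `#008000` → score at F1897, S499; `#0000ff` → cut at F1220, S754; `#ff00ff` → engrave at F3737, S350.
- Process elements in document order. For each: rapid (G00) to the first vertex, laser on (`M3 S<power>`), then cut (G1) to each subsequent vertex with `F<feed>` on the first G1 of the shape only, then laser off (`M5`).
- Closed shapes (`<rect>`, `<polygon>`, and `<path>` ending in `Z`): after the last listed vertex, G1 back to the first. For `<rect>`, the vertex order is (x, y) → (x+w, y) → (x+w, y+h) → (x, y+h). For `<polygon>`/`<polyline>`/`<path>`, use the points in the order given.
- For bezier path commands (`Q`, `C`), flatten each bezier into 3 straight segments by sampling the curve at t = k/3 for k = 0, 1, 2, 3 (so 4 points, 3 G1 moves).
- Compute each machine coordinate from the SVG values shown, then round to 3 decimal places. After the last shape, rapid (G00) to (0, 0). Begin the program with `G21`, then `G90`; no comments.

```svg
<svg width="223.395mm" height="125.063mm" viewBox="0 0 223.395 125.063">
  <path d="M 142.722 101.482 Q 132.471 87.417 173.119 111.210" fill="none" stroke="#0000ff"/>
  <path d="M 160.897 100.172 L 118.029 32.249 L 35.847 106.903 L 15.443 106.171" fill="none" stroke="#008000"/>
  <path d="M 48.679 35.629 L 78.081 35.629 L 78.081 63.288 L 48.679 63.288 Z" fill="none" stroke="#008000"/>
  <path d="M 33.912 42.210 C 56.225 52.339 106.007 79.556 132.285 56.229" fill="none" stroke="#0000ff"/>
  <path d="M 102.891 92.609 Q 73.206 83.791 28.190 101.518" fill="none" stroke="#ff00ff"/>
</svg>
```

Since the viewBox matches the mm dimensions, user units are millimetres directly. The only transform is the Y-flip y_m = 125.063 − y_svg.

Shape 1 is a quadratic bezier drawn with `<path>`. Its stroke #0000ff means cut at S754, F1220. After flipping Y the toolpath is (142.722,23.581) → (141.543,28.751) → (151.676,25.509) → (173.119,13.853).

Shape 2 is a open polyline drawn with `<path>`. Its stroke #008000 means score at S499, F1897. After flipping Y the toolpath is (160.897,24.891) → (118.029,92.814) → (35.847,18.160) → (15.443,18.892).

Shape 3 is a rectangle drawn with `<path>`. Its stroke #008000 means score at S499, F1897. After flipping Y the toolpath is (48.679,89.434) → (78.081,89.434) → (78.081,61.775) → (48.679,61.775) → (48.679,89.434), returning to the start.

Shape 4 is a cubic bezier drawn with `<path>`. Its stroke #0000ff means cut at S754, F1220. After flipping Y the toolpath is (33.912,82.853) → (63.493,69.533) → (100.060,59.850) → (132.285,68.834).

Shape 5 is a quadratic bezier drawn with `<path>`. Its stroke #ff00ff means engrave at S350, F3737. After flipping Y the toolpath is (102.891,32.454) → (81.398,35.383) → (56.497,32.414) → (28.190,23.545).

G21
G90
G00 X142.722 Y23.581
M3 S754
G1 X141.543 Y28.751 F1220
G1 X151.676 Y25.509
G1 X173.119 Y13.853
M5
G00 X160.897 Y24.891
M3 S499
G1 X118.029 Y92.814 F1897
G1 X35.847 Y18.160
G1 X15.443 Y18.892
M5
G00 X48.679 Y89.434
M3 S499
G1 X78.081 Y89.434 F1897
G1 X78.081 Y61.775
G1 X48.679 Y61.775
G1 X48.679 Y89.434
M5
G00 X33.912 Y82.853
M3 S754
G1 X63.493 Y69.533 F1220
G1 X100.060 Y59.850
G1 X132.285 Y68.834
M5
G00 X102.891 Y32.454
M3 S350
G1 X81.398 Y35.383 F3737
G1 X56.497 Y32.414
G1 X28.190 Y23.545
M5
G00 X0.000 Y0.000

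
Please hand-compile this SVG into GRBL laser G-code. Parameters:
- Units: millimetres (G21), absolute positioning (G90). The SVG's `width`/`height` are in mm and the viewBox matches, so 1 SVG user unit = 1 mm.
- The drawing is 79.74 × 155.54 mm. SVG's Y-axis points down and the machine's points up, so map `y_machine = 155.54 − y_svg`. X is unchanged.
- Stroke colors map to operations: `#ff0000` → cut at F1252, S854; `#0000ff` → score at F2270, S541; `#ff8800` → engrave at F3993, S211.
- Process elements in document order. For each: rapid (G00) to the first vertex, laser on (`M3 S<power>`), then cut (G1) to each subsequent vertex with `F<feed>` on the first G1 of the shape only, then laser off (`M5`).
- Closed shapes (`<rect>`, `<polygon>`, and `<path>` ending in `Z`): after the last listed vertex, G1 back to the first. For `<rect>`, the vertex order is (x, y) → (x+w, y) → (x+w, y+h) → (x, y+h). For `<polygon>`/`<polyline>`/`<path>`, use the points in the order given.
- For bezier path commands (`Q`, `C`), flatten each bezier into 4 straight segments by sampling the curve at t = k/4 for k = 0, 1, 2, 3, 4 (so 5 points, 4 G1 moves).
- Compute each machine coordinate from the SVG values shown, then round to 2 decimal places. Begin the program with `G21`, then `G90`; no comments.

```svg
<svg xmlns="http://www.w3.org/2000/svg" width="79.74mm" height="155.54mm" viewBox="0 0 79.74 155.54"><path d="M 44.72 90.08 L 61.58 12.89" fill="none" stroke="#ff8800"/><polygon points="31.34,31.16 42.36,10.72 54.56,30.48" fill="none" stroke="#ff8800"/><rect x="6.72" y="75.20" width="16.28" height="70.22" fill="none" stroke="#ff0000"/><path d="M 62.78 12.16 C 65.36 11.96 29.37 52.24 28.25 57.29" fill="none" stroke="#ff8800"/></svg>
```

G21
G90
G00 X44.72 Y65.46
M3 S211
G1 X61.58 Y142.65 F3993
M5
G00 X31.34 Y124.38
M3 S211
G1 X42.36 Y144.82 F3993
G1 X54.56 Y125.06
G1 X31.34 Y124.38
M5
G00 X6.72 Y80.34
M3 S854
G1 X23.00 Y80.34 F1252
G1 X23.00 Y10.12
G1 X6.72 Y10.12
G1 X6.72 Y80.34
M5
G00 X62.78 Y143.38
M3 S211
G1 X58.63 Y137.12 F3993
G1 X46.90 Y122.78
G1 X34.48 Y107.46
G1 X28.25 Y98.25
M5

viewBox `0 0 79.74 155.54` with mm width/height → 1 unit = 1 mm. Flip: y_m = 155.54 − y_svg.

**Shape 1** — `<path>` line segment, stroke `#ff8800` → engrave (S211, F3993). Machine vertices: (44.72,65.46) → (61.58,142.65). Open path.

**Shape 2** — `<polygon>` regular polygon, stroke `#ff8800` → engrave (S211, F3993). Machine vertices: (31.34,124.38) → (42.36,144.82) → (54.56,125.06) → (31.34,124.38). Closed: final G1 returns to the first vertex.

**Shape 3** — `<rect>` rectangle, stroke `#ff0000` → cut (S854, F1252). Machine vertices: (6.72,80.34) → (23.00,80.34) → (23.00,10.12) → (6.72,10.12) → (6.72,80.34). Closed: final G1 returns to the first vertex.

**Shape 4** — `<path>` cubic bezier, stroke `#ff8800` → engrave (S211, F3993). Control points (SVG): P0=(62.78,12.16), P1=(65.36,11.96), P2=(29.37,52.24), P3=(28.25,57.29); sampled at t=k/4. Machine vertices: (62.78,143.38) → (58.63,137.12) → (46.90,122.78) → (34.48,107.46) → (28.25,98.25). Open path.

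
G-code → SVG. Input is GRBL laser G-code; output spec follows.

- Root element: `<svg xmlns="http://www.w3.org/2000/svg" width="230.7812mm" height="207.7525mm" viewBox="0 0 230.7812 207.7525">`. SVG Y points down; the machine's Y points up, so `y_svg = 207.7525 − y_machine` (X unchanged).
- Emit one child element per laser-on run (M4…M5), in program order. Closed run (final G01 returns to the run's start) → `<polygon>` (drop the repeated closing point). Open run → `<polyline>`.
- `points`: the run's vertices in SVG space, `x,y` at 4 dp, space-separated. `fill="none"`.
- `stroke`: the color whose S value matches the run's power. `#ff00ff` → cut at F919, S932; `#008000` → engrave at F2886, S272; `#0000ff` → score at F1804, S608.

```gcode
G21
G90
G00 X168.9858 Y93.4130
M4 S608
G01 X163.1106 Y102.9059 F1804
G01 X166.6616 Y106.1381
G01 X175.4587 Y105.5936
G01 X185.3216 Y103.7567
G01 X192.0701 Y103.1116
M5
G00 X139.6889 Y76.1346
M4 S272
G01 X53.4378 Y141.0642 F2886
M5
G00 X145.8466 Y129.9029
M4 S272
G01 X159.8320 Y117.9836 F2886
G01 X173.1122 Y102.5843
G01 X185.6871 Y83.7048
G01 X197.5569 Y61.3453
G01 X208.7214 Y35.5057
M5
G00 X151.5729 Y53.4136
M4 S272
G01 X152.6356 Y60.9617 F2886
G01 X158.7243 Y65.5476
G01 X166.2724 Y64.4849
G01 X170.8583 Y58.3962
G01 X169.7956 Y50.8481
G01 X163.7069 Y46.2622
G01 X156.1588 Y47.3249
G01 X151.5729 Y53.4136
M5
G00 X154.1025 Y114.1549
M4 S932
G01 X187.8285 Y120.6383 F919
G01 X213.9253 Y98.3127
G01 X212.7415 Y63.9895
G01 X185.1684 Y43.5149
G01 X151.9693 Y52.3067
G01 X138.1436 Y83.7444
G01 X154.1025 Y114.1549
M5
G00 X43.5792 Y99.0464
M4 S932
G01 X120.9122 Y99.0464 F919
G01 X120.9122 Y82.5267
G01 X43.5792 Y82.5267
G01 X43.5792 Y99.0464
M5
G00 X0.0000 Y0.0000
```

y_svg = 207.7525 − y_m.

[1] S608→`#0000ff` (score); open run; points: 168.9858,114.3395 163.1106,104.8466 166.6616,101.6144 175.4587,102.1589 185.3216,103.9958 192.0701,104.6409

[2] S272→`#008000` (engrave); open run; points: 139.6889,131.6179 53.4378,66.6883

[3] S272→`#008000` (engrave); open run; points: 145.8466,77.8496 159.8320,89.7689 173.1122,105.1682 185.6871,124.0477 197.5569,146.4072 208.7214,172.2468

[4] S272→`#008000` (engrave); closed run; points: 151.5729,154.3389 152.6356,146.7908 158.7243,142.2049 166.2724,143.2676 170.8583,149.3563 169.7956,156.9044 163.7069,161.4903 156.1588,160.4276

[5] S932→`#ff00ff` (cut); closed run; points: 154.1025,93.5976 187.8285,87.1142 213.9253,109.4398 212.7415,143.7630 185.1684,164.2376 151.9693,155.4458 138.1436,124.0081

[6] S932→`#ff00ff` (cut); closed run; points: 43.5792,108.7061 120.9122,108.7061 120.9122,125.2258 43.5792,125.2258

<svg xmlns="http://www.w3.org/2000/svg" width="230.7812mm" height="207.7525mm" viewBox="0 0 230.7812 207.7525">
  <polyline points="168.9858,114.3395 163.1106,104.8466 166.6616,101.6144 175.4587,102.1589 185.3216,103.9958 192.0701,104.6409" fill="none" stroke="#0000ff"/>
  <polyline points="139.6889,131.6179 53.4378,66.6883" fill="none" stroke="#008000"/>
  <polyline points="145.8466,77.8496 159.8320,89.7689 173.1122,105.1682 185.6871,124.0477 197.5569,146.4072 208.7214,172.2468" fill="none" stroke="#008000"/>
  <polygon points="151.5729,154.3389 152.6356,146.7908 158.7243,142.2049 166.2724,143.2676 170.8583,149.3563 169.7956,156.9044 163.7069,161.4903 156.1588,160.4276" fill="none" stroke="#008000"/>
  <polygon points="154.1025,93.5976 187.8285,87.1142 213.9253,109.4398 212.7415,143.7630 185.1684,164.2376 151.9693,155.4458 138.1436,124.0081" fill="none" stroke="#ff00ff"/>
  <polygon points="43.5792,108.7061 120.9122,108.7061 120.9122,125.2258 43.5792,125.2258" fill="none" stroke="#ff00ff"/>
</svg>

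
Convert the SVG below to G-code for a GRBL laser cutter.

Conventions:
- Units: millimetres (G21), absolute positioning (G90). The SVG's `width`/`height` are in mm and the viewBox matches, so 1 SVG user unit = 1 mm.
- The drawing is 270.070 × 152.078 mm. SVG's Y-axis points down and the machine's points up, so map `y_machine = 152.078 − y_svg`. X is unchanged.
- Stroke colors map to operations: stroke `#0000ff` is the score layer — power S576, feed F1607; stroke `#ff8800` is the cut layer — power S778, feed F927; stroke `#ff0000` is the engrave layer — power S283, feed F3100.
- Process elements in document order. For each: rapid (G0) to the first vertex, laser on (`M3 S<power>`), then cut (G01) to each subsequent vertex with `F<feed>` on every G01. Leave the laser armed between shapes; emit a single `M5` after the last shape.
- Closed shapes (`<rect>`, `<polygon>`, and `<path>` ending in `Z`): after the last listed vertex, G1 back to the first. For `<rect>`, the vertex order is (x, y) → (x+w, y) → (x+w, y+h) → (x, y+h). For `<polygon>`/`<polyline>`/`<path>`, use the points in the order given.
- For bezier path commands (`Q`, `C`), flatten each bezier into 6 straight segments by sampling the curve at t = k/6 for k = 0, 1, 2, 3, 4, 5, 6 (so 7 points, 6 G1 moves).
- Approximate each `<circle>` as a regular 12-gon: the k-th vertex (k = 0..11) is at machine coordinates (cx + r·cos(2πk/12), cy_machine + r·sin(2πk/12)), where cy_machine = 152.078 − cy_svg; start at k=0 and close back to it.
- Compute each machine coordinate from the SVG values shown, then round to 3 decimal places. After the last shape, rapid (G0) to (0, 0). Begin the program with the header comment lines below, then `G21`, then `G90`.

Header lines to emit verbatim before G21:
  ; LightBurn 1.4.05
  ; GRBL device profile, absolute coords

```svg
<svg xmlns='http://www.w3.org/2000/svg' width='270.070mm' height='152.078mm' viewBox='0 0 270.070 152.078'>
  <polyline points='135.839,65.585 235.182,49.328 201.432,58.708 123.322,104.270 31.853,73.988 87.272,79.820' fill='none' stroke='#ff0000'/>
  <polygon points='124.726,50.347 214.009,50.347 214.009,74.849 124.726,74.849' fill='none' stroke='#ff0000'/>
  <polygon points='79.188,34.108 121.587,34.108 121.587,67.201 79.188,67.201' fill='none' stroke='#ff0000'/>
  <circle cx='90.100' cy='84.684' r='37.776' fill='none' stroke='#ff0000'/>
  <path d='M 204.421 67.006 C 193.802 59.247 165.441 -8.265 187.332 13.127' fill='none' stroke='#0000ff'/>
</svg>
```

; LightBurn 1.4.05
; GRBL device profile, absolute coords
G21
G90
G0 X135.839 Y86.493
M3 S283
G01 X235.182 Y102.750 F3100
G01 X201.432 Y93.370 F3100
G01 X123.322 Y47.808 F3100
G01 X31.853 Y78.090 F3100
G01 X87.272 Y72.258 F3100
G0 X124.726 Y101.731
M3 S283
G01 X214.009 Y101.731 F3100
G01 X214.009 Y77.229 F3100
G01 X124.726 Y77.229 F3100
G01 X124.726 Y101.731 F3100
G0 X79.188 Y117.970
M3 S283
G01 X121.587 Y117.970 F3100
G01 X121.587 Y84.877 F3100
G01 X79.188 Y84.877 F3100
G01 X79.188 Y117.970 F3100
G0 X127.876 Y67.394
M3 S283
G01 X122.815 Y86.282 F3100
G01 X108.988 Y100.109 F3100
G01 X90.100 Y105.170 F3100
G01 X71.212 Y100.109 F3100
G01 X57.385 Y86.282 F3100
G01 X52.324 Y67.394 F3100
G01 X57.385 Y48.506 F3100
G01 X71.212 Y34.679 F3100
G01 X90.100 Y29.618 F3100
G01 X108.988 Y34.679 F3100
G01 X122.815 Y48.506 F3100
G01 X127.876 Y67.394 F3100
G0 X204.421 Y85.072
M3 S576
G01 X197.948 Y93.243 F1607
G01 X190.406 Y107.243 F1607
G01 X183.685 Y122.943 F1607
G01 X179.673 Y136.214 F1607
G01 X180.259 Y142.927 F1607
G01 X187.332 Y138.951 F1607
M5
G0 X0.000 Y0.000

1 u = 1 mm; y_m = 152.078 − y.

[1] `<polyline>` open polyline, #ff0000→engrave S283 F3100: (135.839,86.493) → (235.182,102.750) → (201.432,93.370) → (123.322,47.808) → (31.853,78.090) → (87.272,72.258)

[2] `<polygon>` rectangle, #ff0000→engrave S283 F3100: (124.726,101.731) → (214.009,101.731) → (214.009,77.229) → (124.726,77.229) → (124.726,101.731) (closed)

[3] `<polygon>` rectangle, #ff0000→engrave S283 F3100: (79.188,117.970) → (121.587,117.970) → (121.587,84.877) → (79.188,84.877) → (79.188,117.970) (closed)

[4] `<circle>` circle, #ff0000→engrave S283 F3100: (127.876,67.394) → (122.815,86.282) → (108.988,100.109) → (90.100,105.170) → (71.212,100.109) → (57.385,86.282) → (52.324,67.394) → (57.385,48.506) → (71.212,34.679) → (90.100,29.618) → (108.988,34.679) → (122.815,48.506) → (127.876,67.394) (closed)

[5] `<path>` cubic bezier, #0000ff→score S576 F1607: (204.421,85.072) → (197.948,93.243) → (190.406,107.243) → (183.685,122.943) → (179.673,136.214) → (180.259,142.927) → (187.332,138.951)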